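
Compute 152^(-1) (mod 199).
152^(-1) ≡ 127 (mod 199). Verification: 152 × 127 = 19304 ≡ 1 (mod 199)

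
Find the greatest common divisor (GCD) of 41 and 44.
1

Using the Euclidean algorithm:
41 = 0 × 44 + 41
44 = 1 × 41 + 3
41 = 13 × 3 + 2
3 = 1 × 2 + 1
2 = 2 × 1 + 0

GCD(41, 44) = 1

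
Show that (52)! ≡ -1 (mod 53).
(52)! mod 53 = 52. Since this equals -1 (mod 53), Wilson confirms 53 is prime.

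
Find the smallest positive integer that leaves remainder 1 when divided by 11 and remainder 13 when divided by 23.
M = 11 × 23 = 253. M₁ = 23, y₁ ≡ 1 (mod 11). M₂ = 11, y₂ ≡ 21 (mod 23). r = 1×23×1 + 13×11×21 ≡ 243 (mod 253). The smallest positive such number is 243.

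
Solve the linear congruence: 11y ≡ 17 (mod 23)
12

Since gcd(11, 23) = 1 divides 17, a solution exists.
Multiply both sides by the inverse of 11 mod 23:
  11^(-1) mod 23 = 21
  x ≡ 21 × 17 ≡ 357 ≡ 12 (mod 23)
Verification: 11 × 12 = 132 = 5 × 23 + 17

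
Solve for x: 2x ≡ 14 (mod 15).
7

Since gcd(2, 15) = 1 divides 14, a solution exists.
Multiply both sides by the inverse of 2 mod 15:
  2^(-1) mod 15 = 8
  x ≡ 8 × 14 ≡ 112 ≡ 7 (mod 15)
Verification: 2 × 7 = 14 = 0 × 15 + 14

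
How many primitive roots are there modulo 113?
Number of primitive roots mod 113 = φ(112) = 48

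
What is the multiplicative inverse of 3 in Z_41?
3^(-1) ≡ 14 (mod 41). Verification: 3 × 14 = 42 ≡ 1 (mod 41)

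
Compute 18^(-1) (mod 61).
17

Using Extended Euclidean Algorithm:
gcd(18, 61) = 1
Bezout coefficients: 18 × 17 + 61 × -5 = 1
So 18 × 17 ≡ 1 (mod 61)
The inverse is 17 mod 61 = 17
Verification: 18 × 17 = 306 = 5 × 61 + 1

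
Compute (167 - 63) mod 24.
8

(167 - 63) = 104
104 mod 24 = 8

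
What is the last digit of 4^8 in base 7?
8 = 8 (binary 1000). Repeated squaring mod 7: 4^1 ≡ 4; 4^2 ≡ 4² = 16 ≡ 2; 4^4 ≡ 2² = 4 ≡ 4; 4^8 ≡ 4² = 16 ≡ 2. So 4^8 ≡ 2 (mod 7).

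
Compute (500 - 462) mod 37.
1

(500 - 462) = 38
38 mod 37 = 1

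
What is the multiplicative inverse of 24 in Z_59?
32

Using Extended Euclidean Algorithm:
gcd(24, 59) = 1
Bezout coefficients: 24 × -27 + 59 × 11 = 1
So 24 × -27 ≡ 1 (mod 59)
The inverse is -27 mod 59 = 32
Verification: 24 × 32 = 768 = 13 × 59 + 1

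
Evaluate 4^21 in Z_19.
Using Fermat: 4^{18} ≡ 1 (mod 19). 21 ≡ 3 (mod 18). So 4^{21} ≡ 4^{3} ≡ 7 (mod 19)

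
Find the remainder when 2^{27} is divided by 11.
By Fermat: 2^{10} ≡ 1 (mod 11). 27 = 2×10 + 7. So 2^{27} ≡ 2^{7} ≡ 7 (mod 11)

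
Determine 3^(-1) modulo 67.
3^(-1) ≡ 45 (mod 67). Verification: 3 × 45 = 135 ≡ 1 (mod 67)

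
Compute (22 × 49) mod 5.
3

(22 × 49) = 1078
1078 mod 5 = 3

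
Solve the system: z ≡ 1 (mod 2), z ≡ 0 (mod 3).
M = 2 × 3 = 6. M₁ = 3, y₁ ≡ 1 (mod 2). M₂ = 2, y₂ ≡ 2 (mod 3). z = 1×3×1 + 0×2×2 ≡ 3 (mod 6)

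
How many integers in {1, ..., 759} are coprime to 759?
440

Prime factorization: 759 = 3 × 11 × 23
Using the formula φ(n) = n × Π(1 - 1/p) for each prime factor p:
φ(759) = 759 × (1 - 1/3) × (1 - 1/11) × (1 - 1/23)
φ(759) = 440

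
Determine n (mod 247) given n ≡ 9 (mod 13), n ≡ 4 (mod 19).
61

Using the Chinese Remainder Theorem:
M = product of moduli = 247
For equation 1: M_1 = 19, 19 ≡ 6 (mod 13), inverse of 19 mod 13 is 11 (check: 6 × 11 = 66 ≡ 1 (mod 13))
For equation 2: M_2 = 13, 13 ≡ 13 (mod 19), inverse of 13 mod 19 is 3 (check: 13 × 3 = 39 ≡ 1 (mod 19))
Combine: n ≡ Σ r_i×M_i×(M_i⁻¹ mod m_i) = 9×19×11 + 4×13×3 = 1881 + 156 = 2037
2037 mod 247 = 61
n ≡ 61 (mod 247)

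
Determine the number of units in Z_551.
504

Prime factorization: 551 = 19 × 29
Using the formula φ(n) = n × Π(1 - 1/p) for each prime factor p:
φ(551) = 551 × (1 - 1/19) × (1 - 1/29)
φ(551) = 504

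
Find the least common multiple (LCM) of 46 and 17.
782

First find GCD(46, 17) using the Euclidean algorithm:
46 = 2 × 17 + 12
17 = 1 × 12 + 5
12 = 2 × 5 + 2
5 = 2 × 2 + 1
2 = 2 × 1 + 0
GCD(46, 17) = 1

LCM formula: LCM(a, b) = (a × b) / GCD(a, b)
LCM(46, 17) = (46 × 17) / 1
LCM(46, 17) = 782 / 1
LCM(46, 17) = 782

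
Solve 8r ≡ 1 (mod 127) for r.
8^(-1) ≡ 16 (mod 127). Verification: 8 × 16 = 128 ≡ 1 (mod 127)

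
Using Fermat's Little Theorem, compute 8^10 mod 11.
By Fermat's Little Theorem, 8^{10} ≡ 1 (mod 11) since 11 is prime and gcd(8, 11) = 1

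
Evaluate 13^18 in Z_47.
Using repeated squaring. 18 = 16 + 2 (binary 10010). Repeated squaring mod 47: 13^1 ≡ 13; 13^2 ≡ 13² = 169 ≡ 28; 13^4 ≡ 28² = 784 ≡ 32; 13^8 ≡ 32² = 1024 ≡ 37; 13^16 ≡ 37² = 1369 ≡ 6. Multiply: 13^18 = 13^16 × 13^2 ≡ 6 × 28 (mod 47): 6 × 28 = 168 ≡ 27. So 13^18 ≡ 27 (mod 47).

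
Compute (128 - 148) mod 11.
2

(128 - 148) = -20
-20 mod 11 = 2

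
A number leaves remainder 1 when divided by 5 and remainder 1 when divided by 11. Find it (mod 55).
M = 5 × 11 = 55. M₁ = 11, y₁ ≡ 1 (mod 5). M₂ = 5, y₂ ≡ 9 (mod 11). k = 1×11×1 + 1×5×9 ≡ 1 (mod 55)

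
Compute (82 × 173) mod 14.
4

(82 × 173) = 14186
14186 mod 14 = 4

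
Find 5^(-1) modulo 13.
8

Using Extended Euclidean Algorithm:
gcd(5, 13) = 1
Bezout coefficients: 5 × -5 + 13 × 2 = 1
So 5 × -5 ≡ 1 (mod 13)
The inverse is -5 mod 13 = 8
Verification: 5 × 8 = 40 = 3 × 13 + 1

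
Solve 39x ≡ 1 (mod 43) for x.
32

Using Extended Euclidean Algorithm:
gcd(39, 43) = 1
Bezout coefficients: 39 × -11 + 43 × 10 = 1
So 39 × -11 ≡ 1 (mod 43)
The inverse is -11 mod 43 = 32
Verification: 39 × 32 = 1248 = 29 × 43 + 1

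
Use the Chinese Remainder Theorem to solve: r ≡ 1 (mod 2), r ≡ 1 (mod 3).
M = 2 × 3 = 6. M₁ = 3, y₁ ≡ 1 (mod 2). M₂ = 2, y₂ ≡ 2 (mod 3). r = 1×3×1 + 1×2×2 ≡ 1 (mod 6)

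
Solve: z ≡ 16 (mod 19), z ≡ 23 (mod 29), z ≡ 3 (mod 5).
M = 19 × 29 × 5 = 2755. M₁ = 145, y₁ ≡ 8 (mod 19). M₂ = 95, y₂ ≡ 11 (mod 29). M₃ = 551, y₃ ≡ 1 (mod 5). z = 16×145×8 + 23×95×11 + 3×551×1 ≡ 168 (mod 2755)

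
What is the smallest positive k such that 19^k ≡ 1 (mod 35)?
Powers of 19 mod 35: 19^1≡19, 19^2≡11, 19^3≡34, 19^4≡16, 19^5≡24, 19^6≡1. Order = 6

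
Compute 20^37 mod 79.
Using repeated squaring. 37 = 32 + 4 + 1 (binary 100101). Repeated squaring mod 79: 20^1 ≡ 20; 20^2 ≡ 20² = 400 ≡ 5; 20^4 ≡ 5² = 25 ≡ 25; 20^8 ≡ 25² = 625 ≡ 72; 20^16 ≡ 72² = 5184 ≡ 49; 20^32 ≡ 49² = 2401 ≡ 31. Multiply: 20^37 = 20^32 × 20^4 × 20^1 ≡ 31 × 25 × 20 (mod 79): 31 × 25 = 775 ≡ 64; 64 × 20 = 1280 ≡ 16. So 20^37 ≡ 16 (mod 79).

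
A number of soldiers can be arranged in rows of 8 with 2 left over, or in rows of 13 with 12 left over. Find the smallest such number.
M = 8 × 13 = 104. M₁ = 13, y₁ ≡ 5 (mod 8). M₂ = 8, y₂ ≡ 5 (mod 13). x = 2×13×5 + 12×8×5 ≡ 90 (mod 104). The smallest positive such number is 90.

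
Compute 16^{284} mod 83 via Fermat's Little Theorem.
63

By Fermat's Little Theorem, a^(p-1) ≡ 1 (mod p) for prime p and gcd(a, p) = 1
Here p = 83, so 16^82 ≡ 1 (mod 83)
We can reduce the exponent: 284 mod 82 = 38
So 16^284 ≡ 16^38 (mod 83)
Computing: 16^38 mod 83 = 63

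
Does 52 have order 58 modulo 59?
p - 1 = 58 has prime divisors 2, 29. Check 52^(58/q) mod 59 for each: 52^(58/2) = 52^29 ≡ 58, 52^(58/29) = 52^2 ≡ 49 (mod 59). None of these is 1, so 52 has order 58 = φ(59), so it is a primitive root mod 59.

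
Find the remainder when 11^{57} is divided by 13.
By Fermat: 11^{12} ≡ 1 (mod 13). 57 = 4×12 + 9. So 11^{57} ≡ 11^{9} ≡ 8 (mod 13)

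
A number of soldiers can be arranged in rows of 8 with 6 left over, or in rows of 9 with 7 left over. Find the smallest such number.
M = 8 × 9 = 72. M₁ = 9, y₁ ≡ 1 (mod 8). M₂ = 8, y₂ ≡ 8 (mod 9). r = 6×9×1 + 7×8×8 ≡ 70 (mod 72). The smallest positive such number is 70.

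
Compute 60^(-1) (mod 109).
20

Using Extended Euclidean Algorithm:
gcd(60, 109) = 1
Bezout coefficients: 60 × 20 + 109 × -11 = 1
So 60 × 20 ≡ 1 (mod 109)
The inverse is 20 mod 109 = 20
Verification: 60 × 20 = 1200 = 11 × 109 + 1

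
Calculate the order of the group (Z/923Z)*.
840

Prime factorization: 923 = 13 × 71
Using the formula φ(n) = n × Π(1 - 1/p) for each prime factor p:
φ(923) = 923 × (1 - 1/13) × (1 - 1/71)
φ(923) = 840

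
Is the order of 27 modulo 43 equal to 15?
No, the actual order is 14, not 15.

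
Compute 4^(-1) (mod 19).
5

Using Extended Euclidean Algorithm:
gcd(4, 19) = 1
Bezout coefficients: 4 × 5 + 19 × -1 = 1
So 4 × 5 ≡ 1 (mod 19)
The inverse is 5 mod 19 = 5
Verification: 4 × 5 = 20 = 1 × 19 + 1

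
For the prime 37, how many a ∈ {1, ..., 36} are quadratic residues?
For prime 37, there are (p-1)/2 = (37-1)/2 = 18 quadratic residues (excluding 0).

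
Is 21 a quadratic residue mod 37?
By Euler's criterion: 21^{18} ≡ 1 (mod 37). Since this equals 1, 21 is a QR.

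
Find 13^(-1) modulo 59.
50

Using Extended Euclidean Algorithm:
gcd(13, 59) = 1
Bezout coefficients: 13 × -9 + 59 × 2 = 1
So 13 × -9 ≡ 1 (mod 59)
The inverse is -9 mod 59 = 50
Verification: 13 × 50 = 650 = 11 × 59 + 1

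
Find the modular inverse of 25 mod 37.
25^(-1) ≡ 3 (mod 37). Verification: 25 × 3 = 75 ≡ 1 (mod 37)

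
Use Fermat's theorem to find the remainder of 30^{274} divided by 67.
37

By Fermat's Little Theorem, a^(p-1) ≡ 1 (mod p) for prime p and gcd(a, p) = 1
Here p = 67, so 30^66 ≡ 1 (mod 67)
We can reduce the exponent: 274 mod 66 = 10
So 30^274 ≡ 30^10 (mod 67)
Computing: 30^10 mod 67 = 37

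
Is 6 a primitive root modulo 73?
p - 1 = 72 has prime divisors 2, 3. Check 6^(72/q) mod 73 for each: 6^(72/2) = 6^36 ≡ 1, 6^(72/3) = 6^24 ≡ 64 (mod 73). Since 6^36 ≡ 1 (mod 73), the order of 6 divides 36 (in fact the order is 36) ≠ 72, so it is not a primitive root.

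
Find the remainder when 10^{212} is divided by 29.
By Fermat: 10^{28} ≡ 1 (mod 29). 212 = 7×28 + 16. So 10^{212} ≡ 10^{16} ≡ 16 (mod 29)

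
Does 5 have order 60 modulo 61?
p - 1 = 60 has prime divisors 2, 3, 5. Check 5^(60/q) mod 61 for each: 5^(60/2) = 5^30 ≡ 1, 5^(60/3) = 5^20 ≡ 47, 5^(60/5) = 5^12 ≡ 20 (mod 61). Since 5^30 ≡ 1 (mod 61), the order of 5 divides 30 (in fact the order is 30) ≠ 60, so it is not a primitive root.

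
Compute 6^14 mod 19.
Using repeated squaring. 14 = 8 + 4 + 2 (binary 1110). Repeated squaring mod 19: 6^1 ≡ 6; 6^2 ≡ 6² = 36 ≡ 17; 6^4 ≡ 17² = 289 ≡ 4; 6^8 ≡ 4² = 16 ≡ 16. Multiply: 6^14 = 6^8 × 6^4 × 6^2 ≡ 16 × 4 × 17 (mod 19): 16 × 4 = 64 ≡ 7; 7 × 17 = 119 ≡ 5. So 6^14 ≡ 5 (mod 19).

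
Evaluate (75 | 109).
(75/109) = 75^{54} mod 109 = 1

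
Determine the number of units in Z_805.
528

Prime factorization: 805 = 5 × 7 × 23
Using the formula φ(n) = n × Π(1 - 1/p) for each prime factor p:
φ(805) = 805 × (1 - 1/5) × (1 - 1/7) × (1 - 1/23)
φ(805) = 528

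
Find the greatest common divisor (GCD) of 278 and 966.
2

Using the Euclidean algorithm:
278 = 0 × 966 + 278
966 = 3 × 278 + 132
278 = 2 × 132 + 14
132 = 9 × 14 + 6
14 = 2 × 6 + 2
6 = 3 × 2 + 0

GCD(278, 966) = 2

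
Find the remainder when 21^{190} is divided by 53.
By Fermat: 21^{52} ≡ 1 (mod 53). 190 = 3×52 + 34. So 21^{190} ≡ 21^{34} ≡ 7 (mod 53)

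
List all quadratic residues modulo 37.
QRs mod 37: {1, 3, 4, 7, 9, 10, 11, 12, 16, 21, 25, 26, 27, 28, 30, 33, 34, 36}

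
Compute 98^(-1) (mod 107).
95

Using Extended Euclidean Algorithm:
gcd(98, 107) = 1
Bezout coefficients: 98 × -12 + 107 × 11 = 1
So 98 × -12 ≡ 1 (mod 107)
The inverse is -12 mod 107 = 95
Verification: 98 × 95 = 9310 = 87 × 107 + 1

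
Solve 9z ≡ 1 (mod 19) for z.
9^(-1) ≡ 17 (mod 19). Verification: 9 × 17 = 153 ≡ 1 (mod 19)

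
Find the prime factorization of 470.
2 × 5 × 47

Divide by primes starting from smallest:
470 ÷ 2 = 235
235 ÷ 5 = 47
47 ÷ 47 = 1

470 = 2 × 5 × 47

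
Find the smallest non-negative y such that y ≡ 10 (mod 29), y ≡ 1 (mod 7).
155

Using the Chinese Remainder Theorem:
M = product of moduli = 203
For equation 1: M_1 = 7, 7 ≡ 7 (mod 29), inverse of 7 mod 29 is 25 (check: 7 × 25 = 175 ≡ 1 (mod 29))
For equation 2: M_2 = 29, 29 ≡ 1 (mod 7), inverse of 29 mod 7 is 1 (check: 1 × 1 = 1 ≡ 1 (mod 7))
Combine: y ≡ Σ r_i×M_i×(M_i⁻¹ mod m_i) = 10×7×25 + 1×29×1 = 1750 + 29 = 1779
1779 mod 203 = 155
y ≡ 155 (mod 203)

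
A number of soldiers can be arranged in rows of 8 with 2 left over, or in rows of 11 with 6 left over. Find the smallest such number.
M = 8 × 11 = 88. M₁ = 11, y₁ ≡ 3 (mod 8). M₂ = 8, y₂ ≡ 7 (mod 11). y = 2×11×3 + 6×8×7 ≡ 50 (mod 88). The smallest positive such number is 50.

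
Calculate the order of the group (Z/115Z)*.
88

Prime factorization: 115 = 5 × 23
Using the formula φ(n) = n × Π(1 - 1/p) for each prime factor p:
φ(115) = 115 × (1 - 1/5) × (1 - 1/23)
φ(115) = 88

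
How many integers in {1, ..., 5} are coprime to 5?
4

Prime factorization: 5 = 5
Using the formula φ(n) = n × Π(1 - 1/p) for each prime factor p:
φ(5) = 5 × (1 - 1/5)
φ(5) = 4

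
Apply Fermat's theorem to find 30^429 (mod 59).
By Fermat: 30^{58} ≡ 1 (mod 59). 429 = 7×58 + 23. So 30^{429} ≡ 30^{23} ≡ 54 (mod 59)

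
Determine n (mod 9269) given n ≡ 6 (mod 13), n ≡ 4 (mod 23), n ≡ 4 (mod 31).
8560

Using the Chinese Remainder Theorem:
M = product of moduli = 9269
For equation 1: M_1 = 713, 713 ≡ 11 (mod 13), inverse of 713 mod 13 is 6 (check: 11 × 6 = 66 ≡ 1 (mod 13))
For equation 2: M_2 = 403, 403 ≡ 12 (mod 23), inverse of 403 mod 23 is 2 (check: 12 × 2 = 24 ≡ 1 (mod 23))
For equation 3: M_3 = 299, 299 ≡ 20 (mod 31), inverse of 299 mod 31 is 14 (check: 20 × 14 = 280 ≡ 1 (mod 31))
Combine: n ≡ Σ r_i×M_i×(M_i⁻¹ mod m_i) = 6×713×6 + 4×403×2 + 4×299×14 = 25668 + 3224 + 16744 = 45636
45636 mod 9269 = 8560
n ≡ 8560 (mod 9269)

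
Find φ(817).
756

Prime factorization: 817 = 19 × 43
Using the formula φ(n) = n × Π(1 - 1/p) for each prime factor p:
φ(817) = 817 × (1 - 1/19) × (1 - 1/43)
φ(817) = 756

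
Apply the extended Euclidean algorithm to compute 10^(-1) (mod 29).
Extended GCD: 10(3) + 29(-1) = 1. So 10^(-1) ≡ 3 ≡ 3 (mod 29). Verify: 10 × 3 = 30 ≡ 1 (mod 29)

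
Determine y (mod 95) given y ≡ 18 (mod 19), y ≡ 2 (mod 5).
37

Using the Chinese Remainder Theorem:
M = product of moduli = 95
For equation 1: M_1 = 5, 5 ≡ 5 (mod 19), inverse of 5 mod 19 is 4 (check: 5 × 4 = 20 ≡ 1 (mod 19))
For equation 2: M_2 = 19, 19 ≡ 4 (mod 5), inverse of 19 mod 5 is 4 (check: 4 × 4 = 16 ≡ 1 (mod 5))
Combine: y ≡ Σ r_i×M_i×(M_i⁻¹ mod m_i) = 18×5×4 + 2×19×4 = 360 + 152 = 512
512 mod 95 = 37
y ≡ 37 (mod 95)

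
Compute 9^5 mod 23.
5 = 4 + 1 (binary 101). Repeated squaring mod 23: 9^1 ≡ 9; 9^2 ≡ 9² = 81 ≡ 12; 9^4 ≡ 12² = 144 ≡ 6. Multiply: 9^5 = 9^4 × 9^1 ≡ 6 × 9 (mod 23): 6 × 9 = 54 ≡ 8. So 9^5 ≡ 8 (mod 23).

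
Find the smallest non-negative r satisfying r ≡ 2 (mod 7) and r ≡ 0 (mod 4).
M = 7 × 4 = 28. M₁ = 4, y₁ ≡ 2 (mod 7). M₂ = 7, y₂ ≡ 3 (mod 4). r = 2×4×2 + 0×7×3 ≡ 16 (mod 28)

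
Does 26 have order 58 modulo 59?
p - 1 = 58 has prime divisors 2, 29. Check 26^(58/q) mod 59 for each: 26^(58/2) = 26^29 ≡ 1, 26^(58/29) = 26^2 ≡ 27 (mod 59). Since 26^29 ≡ 1 (mod 59), the order of 26 divides 29 (in fact the order is 29) ≠ 58, so it is not a primitive root.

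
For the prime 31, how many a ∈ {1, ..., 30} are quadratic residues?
For prime 31, there are (p-1)/2 = (31-1)/2 = 15 quadratic residues (excluding 0).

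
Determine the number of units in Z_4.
2

Prime factorization: 4 = 2^2
Using the formula φ(n) = n × Π(1 - 1/p) for each prime factor p:
φ(4) = 4 × (1 - 1/2)
φ(4) = 2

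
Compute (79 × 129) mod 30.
21

(79 × 129) = 10191
10191 mod 30 = 21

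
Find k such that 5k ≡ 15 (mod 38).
3

Since gcd(5, 38) = 1 divides 15, a solution exists.
Multiply both sides by the inverse of 5 mod 38:
  5^(-1) mod 38 = 23
  x ≡ 23 × 15 ≡ 345 ≡ 3 (mod 38)
Verification: 5 × 3 = 15 = 0 × 38 + 15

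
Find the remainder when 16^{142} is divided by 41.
By Fermat: 16^{40} ≡ 1 (mod 41). 142 = 3×40 + 22. So 16^{142} ≡ 16^{22} ≡ 10 (mod 41)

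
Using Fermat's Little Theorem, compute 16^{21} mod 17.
16

By Fermat's Little Theorem, a^(p-1) ≡ 1 (mod p) for prime p and gcd(a, p) = 1
Here p = 17, so 16^16 ≡ 1 (mod 17)
We can reduce the exponent: 21 mod 16 = 5
So 16^21 ≡ 16^5 (mod 17)
Computing: 16^5 mod 17 = 16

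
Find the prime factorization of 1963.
13 × 151

Divide by primes starting from smallest:
1963 ÷ 13 = 151
151 ÷ 151 = 1

1963 = 13 × 151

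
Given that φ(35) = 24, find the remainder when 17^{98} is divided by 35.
By Euler: 17^{24} ≡ 1 (mod 35) since gcd(17, 35) = 1. 98 = 4×24 + 2. So 17^{98} ≡ 17^{2} ≡ 9 (mod 35)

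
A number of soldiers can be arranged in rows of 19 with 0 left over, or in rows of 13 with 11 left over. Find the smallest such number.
M = 19 × 13 = 247. M₁ = 13, y₁ ≡ 3 (mod 19). M₂ = 19, y₂ ≡ 11 (mod 13). z = 0×13×3 + 11×19×11 ≡ 76 (mod 247). The smallest positive such number is 76.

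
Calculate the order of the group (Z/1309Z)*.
960

Prime factorization: 1309 = 7 × 11 × 17
Using the formula φ(n) = n × Π(1 - 1/p) for each prime factor p:
φ(1309) = 1309 × (1 - 1/7) × (1 - 1/11) × (1 - 1/17)
φ(1309) = 960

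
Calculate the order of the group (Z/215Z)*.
168

Prime factorization: 215 = 5 × 43
Using the formula φ(n) = n × Π(1 - 1/p) for each prime factor p:
φ(215) = 215 × (1 - 1/5) × (1 - 1/43)
φ(215) = 168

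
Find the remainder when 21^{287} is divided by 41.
By Fermat: 21^{40} ≡ 1 (mod 41). 287 = 7×40 + 7. So 21^{287} ≡ 21^{7} ≡ 33 (mod 41)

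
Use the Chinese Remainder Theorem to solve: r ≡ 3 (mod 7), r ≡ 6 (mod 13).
M = 7 × 13 = 91. M₁ = 13, y₁ ≡ 6 (mod 7). M₂ = 7, y₂ ≡ 2 (mod 13). r = 3×13×6 + 6×7×2 ≡ 45 (mod 91)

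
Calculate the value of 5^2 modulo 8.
2 = 2 (binary 10). Repeated squaring mod 8: 5^1 ≡ 5; 5^2 ≡ 5² = 25 ≡ 1. So 5^2 ≡ 1 (mod 8).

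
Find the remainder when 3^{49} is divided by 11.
By Fermat: 3^{10} ≡ 1 (mod 11). 49 = 4×10 + 9. So 3^{49} ≡ 3^{9} ≡ 4 (mod 11)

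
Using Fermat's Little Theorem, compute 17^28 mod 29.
By Fermat's Little Theorem, 17^{28} ≡ 1 (mod 29) since 29 is prime and gcd(17, 29) = 1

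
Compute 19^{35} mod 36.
19

Using successive squaring:
Binary expansion of 35: 100011
Powers of 19 mod 36 (each is the square of the previous):
  19^1 ≡ 19 (mod 36)
  19^2 ≡ 19² = 361 ≡ 1 (mod 36)
  19^4 ≡ 1² = 1 ≡ 1 (mod 36)
  19^8 ≡ 1² = 1 ≡ 1 (mod 36)
  19^16 ≡ 1² = 1 ≡ 1 (mod 36)
  19^32 ≡ 1² = 1 ≡ 1 (mod 36)
35 = 32 + 2 + 1, so 19^35 = 19^32 × 19^2 × 19^1 ≡ 1 × 1 × 19 (mod 36)
Multiplying step by step:
  1 × 1 = 1 ≡ 1 (mod 36)
  1 × 19 = 19 ≡ 19 (mod 36)
Result: 19^35 ≡ 19 (mod 36)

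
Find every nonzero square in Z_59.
QRs mod 59: {1, 3, 4, 5, 7, 9, 12, 15, 16, 17, 19, 20, 21, 22, 25, 26, 27, 28, 29, 35, 36, 41, 45, 46, 48, 49, 51, 53, 57}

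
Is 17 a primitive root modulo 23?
p - 1 = 22 has prime divisors 2, 11. Check 17^(22/q) mod 23 for each: 17^(22/2) = 17^11 ≡ 22, 17^(22/11) = 17^2 ≡ 13 (mod 23). None of these is 1, so 17 has order 22 = φ(23), so it is a primitive root mod 23.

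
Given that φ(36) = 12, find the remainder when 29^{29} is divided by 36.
By Euler: 29^{12} ≡ 1 (mod 36) since gcd(29, 36) = 1. 29 = 2×12 + 5. So 29^{29} ≡ 29^{5} ≡ 5 (mod 36)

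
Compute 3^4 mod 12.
4 = 4 (binary 100). Repeated squaring mod 12: 3^1 ≡ 3; 3^2 ≡ 3² = 9 ≡ 9; 3^4 ≡ 9² = 81 ≡ 9. So 3^4 ≡ 9 (mod 12).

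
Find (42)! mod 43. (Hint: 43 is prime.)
By Wilson's theorem, (42)! ≡ -1 ≡ 42 (mod 43)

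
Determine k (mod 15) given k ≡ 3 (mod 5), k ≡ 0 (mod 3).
3

Using the Chinese Remainder Theorem:
M = product of moduli = 15
For equation 1: M_1 = 3, 3 ≡ 3 (mod 5), inverse of 3 mod 5 is 2 (check: 3 × 2 = 6 ≡ 1 (mod 5))
For equation 2: M_2 = 5, 5 ≡ 2 (mod 3), inverse of 5 mod 3 is 2 (check: 2 × 2 = 4 ≡ 1 (mod 3))
Combine: k ≡ Σ r_i×M_i×(M_i⁻¹ mod m_i) = 3×3×2 + 0×5×2 = 18 + 0 = 18
18 mod 15 = 3
k ≡ 3 (mod 15)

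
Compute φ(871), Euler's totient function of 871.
792

Prime factorization: 871 = 13 × 67
Using the formula φ(n) = n × Π(1 - 1/p) for each prime factor p:
φ(871) = 871 × (1 - 1/13) × (1 - 1/67)
φ(871) = 792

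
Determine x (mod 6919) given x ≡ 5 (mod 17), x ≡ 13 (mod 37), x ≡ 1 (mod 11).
6414

Using the Chinese Remainder Theorem:
M = product of moduli = 6919
For equation 1: M_1 = 407, 407 ≡ 16 (mod 17), inverse of 407 mod 17 is 16 (check: 16 × 16 = 256 ≡ 1 (mod 17))
For equation 2: M_2 = 187, 187 ≡ 2 (mod 37), inverse of 187 mod 37 is 19 (check: 2 × 19 = 38 ≡ 1 (mod 37))
For equation 3: M_3 = 629, 629 ≡ 2 (mod 11), inverse of 629 mod 11 is 6 (check: 2 × 6 = 12 ≡ 1 (mod 11))
Combine: x ≡ Σ r_i×M_i×(M_i⁻¹ mod m_i) = 5×407×16 + 13×187×19 + 1×629×6 = 32560 + 46189 + 3774 = 82523
82523 mod 6919 = 6414
x ≡ 6414 (mod 6919)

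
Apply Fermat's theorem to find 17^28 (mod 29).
By Fermat's Little Theorem, 17^{28} ≡ 1 (mod 29) since 29 is prime and gcd(17, 29) = 1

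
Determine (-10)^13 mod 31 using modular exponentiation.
Using repeated squaring. (-10) ≡ 21 (mod 31). 13 = 8 + 4 + 1 (binary 1101). Repeated squaring mod 31: 21^1 ≡ 21; 21^2 ≡ 21² = 441 ≡ 7; 21^4 ≡ 7² = 49 ≡ 18; 21^8 ≡ 18² = 324 ≡ 14. Multiply: (-10)^13 ≡ 21^8 × 21^4 × 21^1 ≡ 14 × 18 × 21 (mod 31): 14 × 18 = 252 ≡ 4; 4 × 21 = 84 ≡ 22. So (-10)^13 ≡ 22 (mod 31).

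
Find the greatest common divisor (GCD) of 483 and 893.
1

Using the Euclidean algorithm:
483 = 0 × 893 + 483
893 = 1 × 483 + 410
483 = 1 × 410 + 73
410 = 5 × 73 + 45
73 = 1 × 45 + 28
45 = 1 × 28 + 17
28 = 1 × 17 + 11
17 = 1 × 11 + 6
11 = 1 × 6 + 5
6 = 1 × 5 + 1
5 = 5 × 1 + 0

GCD(483, 893) = 1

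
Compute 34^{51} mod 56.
48

Using successive squaring:
Binary expansion of 51: 110011
Powers of 34 mod 56 (each is the square of the previous):
  34^1 ≡ 34 (mod 56)
  34^2 ≡ 34² = 1156 ≡ 36 (mod 56)
  34^4 ≡ 36² = 1296 ≡ 8 (mod 56)
  34^8 ≡ 8² = 64 ≡ 8 (mod 56)
  34^16 ≡ 8² = 64 ≡ 8 (mod 56)
  34^32 ≡ 8² = 64 ≡ 8 (mod 56)
51 = 32 + 16 + 2 + 1, so 34^51 = 34^32 × 34^16 × 34^2 × 34^1 ≡ 8 × 8 × 36 × 34 (mod 56)
Multiplying step by step:
  8 × 8 = 64 ≡ 8 (mod 56)
  8 × 36 = 288 ≡ 8 (mod 56)
  8 × 34 = 272 ≡ 48 (mod 56)
Result: 34^51 ≡ 48 (mod 56)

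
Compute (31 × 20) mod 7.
4

(31 × 20) = 620
620 mod 7 = 4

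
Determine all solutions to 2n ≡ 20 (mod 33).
10

Since gcd(2, 33) = 1 divides 20, a solution exists.
Multiply both sides by the inverse of 2 mod 33:
  2^(-1) mod 33 = 17
  x ≡ 17 × 20 ≡ 340 ≡ 10 (mod 33)
Verification: 2 × 10 = 20 = 0 × 33 + 20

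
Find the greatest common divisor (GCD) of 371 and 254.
1

Using the Euclidean algorithm:
371 = 1 × 254 + 117
254 = 2 × 117 + 20
117 = 5 × 20 + 17
20 = 1 × 17 + 3
17 = 5 × 3 + 2
3 = 1 × 2 + 1
2 = 2 × 1 + 0

GCD(371, 254) = 1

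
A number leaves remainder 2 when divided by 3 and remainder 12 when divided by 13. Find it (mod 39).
M = 3 × 13 = 39. M₁ = 13, y₁ ≡ 1 (mod 3). M₂ = 3, y₂ ≡ 9 (mod 13). r = 2×13×1 + 12×3×9 ≡ 38 (mod 39)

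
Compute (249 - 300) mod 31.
11

(249 - 300) = -51
-51 mod 31 = 11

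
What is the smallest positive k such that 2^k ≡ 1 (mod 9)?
Powers of 2 mod 9: 2^1≡2, 2^2≡4, 2^3≡8, 2^4≡7, 2^5≡5, 2^6≡1. Order = 6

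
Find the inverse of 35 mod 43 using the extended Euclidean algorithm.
Extended GCD: 35(16) + 43(-13) = 1. So 35^(-1) ≡ 16 ≡ 16 (mod 43). Verify: 35 × 16 = 560 ≡ 1 (mod 43)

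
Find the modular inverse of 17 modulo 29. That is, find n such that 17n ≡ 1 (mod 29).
12

Using Extended Euclidean Algorithm:
gcd(17, 29) = 1
Bezout coefficients: 17 × 12 + 29 × -7 = 1
So 17 × 12 ≡ 1 (mod 29)
The inverse is 12 mod 29 = 12
Verification: 17 × 12 = 204 = 7 × 29 + 1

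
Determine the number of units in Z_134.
66

Prime factorization: 134 = 2 × 67
Using the formula φ(n) = n × Π(1 - 1/p) for each prime factor p:
φ(134) = 134 × (1 - 1/2) × (1 - 1/67)
φ(134) = 66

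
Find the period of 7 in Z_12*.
Powers of 7 mod 12: 7^1≡7, 7^2≡1. Order = 2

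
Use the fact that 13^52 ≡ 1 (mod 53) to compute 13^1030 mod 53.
By Fermat: 13^{52} ≡ 1 (mod 53). 1030 ≡ 42 (mod 52). So 13^{1030} ≡ 13^{42} ≡ 24 (mod 53)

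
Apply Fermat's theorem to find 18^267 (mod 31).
By Fermat: 18^{30} ≡ 1 (mod 31). 267 ≡ 27 (mod 30). So 18^{267} ≡ 18^{27} ≡ 8 (mod 31)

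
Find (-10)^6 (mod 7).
(-10) ≡ 4 (mod 7). 6 = 4 + 2 (binary 110). Repeated squaring mod 7: 4^1 ≡ 4; 4^2 ≡ 4² = 16 ≡ 2; 4^4 ≡ 2² = 4 ≡ 4. Multiply: (-10)^6 ≡ 4^4 × 4^2 ≡ 4 × 2 (mod 7): 4 × 2 = 8 ≡ 1. So (-10)^6 ≡ 1 (mod 7).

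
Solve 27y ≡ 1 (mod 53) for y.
27^(-1) ≡ 2 (mod 53). Verification: 27 × 2 = 54 ≡ 1 (mod 53)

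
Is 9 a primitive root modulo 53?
No

To verify, check if 9^(52/q) ≢ 1 (mod 53) for each prime divisor q of 52
Divisors of 52 = 52: [1, 2, 4, 13, 26, 52]
  9^(52/2) = 9^26 ≡ 1 (mod 53)
  9^(52/13) = 9^4 ≡ 42 (mod 53)
Conclusion: 9 is not a primitive root modulo 53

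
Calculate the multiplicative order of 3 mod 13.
Powers of 3 mod 13: 3^1≡3, 3^2≡9, 3^3≡1. Order = 3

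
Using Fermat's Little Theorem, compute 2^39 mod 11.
By Fermat: 2^{10} ≡ 1 (mod 11). 39 = 3×10 + 9. So 2^{39} ≡ 2^{9} ≡ 6 (mod 11)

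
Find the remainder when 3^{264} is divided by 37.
By Fermat: 3^{36} ≡ 1 (mod 37). 264 = 7×36 + 12. So 3^{264} ≡ 3^{12} ≡ 10 (mod 37)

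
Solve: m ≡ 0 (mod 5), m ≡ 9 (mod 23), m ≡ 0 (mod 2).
M = 5 × 23 × 2 = 230. M₁ = 46, y₁ ≡ 1 (mod 5). M₂ = 10, y₂ ≡ 7 (mod 23). M₃ = 115, y₃ ≡ 1 (mod 2). m = 0×46×1 + 9×10×7 + 0×115×1 ≡ 170 (mod 230)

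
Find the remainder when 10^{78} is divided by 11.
By Fermat: 10^{10} ≡ 1 (mod 11). 78 = 7×10 + 8. So 10^{78} ≡ 10^{8} ≡ 1 (mod 11)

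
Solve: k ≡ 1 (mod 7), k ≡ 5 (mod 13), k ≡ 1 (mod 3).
M = 7 × 13 × 3 = 273. M₁ = 39, y₁ ≡ 2 (mod 7). M₂ = 21, y₂ ≡ 5 (mod 13). M₃ = 91, y₃ ≡ 1 (mod 3). k = 1×39×2 + 5×21×5 + 1×91×1 ≡ 148 (mod 273)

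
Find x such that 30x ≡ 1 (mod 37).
30^(-1) ≡ 21 (mod 37). Verification: 30 × 21 = 630 ≡ 1 (mod 37)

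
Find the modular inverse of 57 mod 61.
57^(-1) ≡ 15 (mod 61). Verification: 57 × 15 = 855 ≡ 1 (mod 61)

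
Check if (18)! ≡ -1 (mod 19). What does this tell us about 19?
(18)! mod 19 = 18. Since this equals -1 (mod 19), Wilson confirms 19 is prime.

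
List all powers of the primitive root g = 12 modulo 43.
g^1, g^2, ..., g^{42} mod 43: {12, 15, 8, 10, 34, 21, 37, 14, 39, 38, 26, 11, 3, 36, 2, 24, 30, 16, 20, 25, 42, 31, 28, 35, 33, 9, 22, 6, 29, 4, 5, 17, 32, 40, 7, 41, 19, 13, 27, 23, 18, 1}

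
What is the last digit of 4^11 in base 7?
Using Fermat: 4^{6} ≡ 1 (mod 7). 11 ≡ 5 (mod 6). So 4^{11} ≡ 4^{5} ≡ 2 (mod 7)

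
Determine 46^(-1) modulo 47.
46^(-1) ≡ 46 (mod 47). Verification: 46 × 46 = 2116 ≡ 1 (mod 47)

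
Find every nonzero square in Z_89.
QRs mod 89: {1, 2, 4, 5, 8, 9, 10, 11, 16, 17, 18, 20, 21, 22, 25, 32, 34, 36, 39, 40, 42, 44, 45, 47, 49, 50, 53, 55, 57, 64, 67, 68, 69, 71, 72, 73, 78, 79, 80, 81, 84, 85, 87, 88}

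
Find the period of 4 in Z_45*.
Powers of 4 mod 45: 4^1≡4, 4^2≡16, 4^3≡19, 4^4≡31, 4^5≡34, 4^6≡1. Order = 6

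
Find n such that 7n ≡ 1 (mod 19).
7^(-1) ≡ 11 (mod 19). Verification: 7 × 11 = 77 ≡ 1 (mod 19)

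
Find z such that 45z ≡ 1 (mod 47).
45^(-1) ≡ 23 (mod 47). Verification: 45 × 23 = 1035 ≡ 1 (mod 47)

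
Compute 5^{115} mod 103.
67

Using successive squaring:
Binary expansion of 115: 1110011
Powers of 5 mod 103 (each is the square of the previous):
  5^1 ≡ 5 (mod 103)
  5^2 ≡ 5² = 25 ≡ 25 (mod 103)
  5^4 ≡ 25² = 625 ≡ 7 (mod 103)
  5^8 ≡ 7² = 49 ≡ 49 (mod 103)
  5^16 ≡ 49² = 2401 ≡ 32 (mod 103)
  5^32 ≡ 32² = 1024 ≡ 97 (mod 103)
  5^64 ≡ 97² = 9409 ≡ 36 (mod 103)
115 = 64 + 32 + 16 + 2 + 1, so 5^115 = 5^64 × 5^32 × 5^16 × 5^2 × 5^1 ≡ 36 × 97 × 32 × 25 × 5 (mod 103)
Multiplying step by step:
  36 × 97 = 3492 ≡ 93 (mod 103)
  93 × 32 = 2976 ≡ 92 (mod 103)
  92 × 25 = 2300 ≡ 34 (mod 103)
  34 × 5 = 170 ≡ 67 (mod 103)
Result: 5^115 ≡ 67 (mod 103)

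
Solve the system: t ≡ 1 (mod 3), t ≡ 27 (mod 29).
M = 3 × 29 = 87. M₁ = 29, y₁ ≡ 2 (mod 3). M₂ = 3, y₂ ≡ 10 (mod 29). t = 1×29×2 + 27×3×10 ≡ 85 (mod 87)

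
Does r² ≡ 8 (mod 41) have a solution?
By Euler's criterion: 8^{20} ≡ 1 (mod 41). Since this equals 1, 8 is a QR.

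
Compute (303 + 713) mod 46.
4

(303 + 713) = 1016
1016 mod 46 = 4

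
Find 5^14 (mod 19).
Using repeated squaring. 14 = 8 + 4 + 2 (binary 1110). Repeated squaring mod 19: 5^1 ≡ 5; 5^2 ≡ 5² = 25 ≡ 6; 5^4 ≡ 6² = 36 ≡ 17; 5^8 ≡ 17² = 289 ≡ 4. Multiply: 5^14 = 5^8 × 5^4 × 5^2 ≡ 4 × 17 × 6 (mod 19): 4 × 17 = 68 ≡ 11; 11 × 6 = 66 ≡ 9. So 5^14 ≡ 9 (mod 19).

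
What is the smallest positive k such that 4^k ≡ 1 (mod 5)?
Powers of 4 mod 5: 4^1≡4, 4^2≡1. Order = 2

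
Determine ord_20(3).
Powers of 3 mod 20: 3^1≡3, 3^2≡9, 3^3≡7, 3^4≡1. Order = 4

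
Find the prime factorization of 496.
2^4 × 31

Divide by primes starting from smallest:
496 ÷ 2 = 248
248 ÷ 2 = 124
124 ÷ 2 = 62
62 ÷ 2 = 31
31 ÷ 31 = 1

496 = 2^4 × 31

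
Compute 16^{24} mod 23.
3

Using successive squaring:
Binary expansion of 24: 11000
Powers of 16 mod 23 (each is the square of the previous):
  16^1 ≡ 16 (mod 23)
  16^2 ≡ 16² = 256 ≡ 3 (mod 23)
  16^4 ≡ 3² = 9 ≡ 9 (mod 23)
  16^8 ≡ 9² = 81 ≡ 12 (mod 23)
  16^16 ≡ 12² = 144 ≡ 6 (mod 23)
24 = 16 + 8, so 16^24 = 16^16 × 16^8 ≡ 6 × 12 (mod 23)
Multiplying step by step:
  6 × 12 = 72 ≡ 3 (mod 23)
Result: 16^24 ≡ 3 (mod 23)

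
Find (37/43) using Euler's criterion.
(37/43) = 37^{21} mod 43 = -1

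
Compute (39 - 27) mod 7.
5

(39 - 27) = 12
12 mod 7 = 5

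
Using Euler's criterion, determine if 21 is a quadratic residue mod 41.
By Euler's criterion: 21^{20} ≡ 1 (mod 41). Since this equals 1, 21 is a QR.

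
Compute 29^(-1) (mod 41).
29^(-1) ≡ 17 (mod 41). Verification: 29 × 17 = 493 ≡ 1 (mod 41)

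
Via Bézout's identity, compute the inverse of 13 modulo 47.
Extended GCD: 13(-18) + 47(5) = 1. So 13^(-1) ≡ 29 ≡ 29 (mod 47). Verify: 13 × 29 = 377 ≡ 1 (mod 47)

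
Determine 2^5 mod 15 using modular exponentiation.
5 = 4 + 1 (binary 101). Repeated squaring mod 15: 2^1 ≡ 2; 2^2 ≡ 2² = 4 ≡ 4; 2^4 ≡ 4² = 16 ≡ 1. Multiply: 2^5 = 2^4 × 2^1 ≡ 1 × 2 (mod 15): 1 × 2 = 2 ≡ 2. So 2^5 ≡ 2 (mod 15).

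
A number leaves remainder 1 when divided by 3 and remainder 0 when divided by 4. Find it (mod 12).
M = 3 × 4 = 12. M₁ = 4, y₁ ≡ 1 (mod 3). M₂ = 3, y₂ ≡ 3 (mod 4). t = 1×4×1 + 0×3×3 ≡ 4 (mod 12)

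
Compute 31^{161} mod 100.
31

Using successive squaring:
Binary expansion of 161: 10100001
Powers of 31 mod 100 (each is the square of the previous):
  31^1 ≡ 31 (mod 100)
  31^2 ≡ 31² = 961 ≡ 61 (mod 100)
  31^4 ≡ 61² = 3721 ≡ 21 (mod 100)
  31^8 ≡ 21² = 441 ≡ 41 (mod 100)
  31^16 ≡ 41² = 1681 ≡ 81 (mod 100)
  31^32 ≡ 81² = 6561 ≡ 61 (mod 100)
  31^64 ≡ 61² = 3721 ≡ 21 (mod 100)
  31^128 ≡ 21² = 441 ≡ 41 (mod 100)
161 = 128 + 32 + 1, so 31^161 = 31^128 × 31^32 × 31^1 ≡ 41 × 61 × 31 (mod 100)
Multiplying step by step:
  41 × 61 = 2501 ≡ 1 (mod 100)
  1 × 31 = 31 ≡ 31 (mod 100)
Result: 31^161 ≡ 31 (mod 100)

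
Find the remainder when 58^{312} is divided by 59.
By Fermat: 58^{58} ≡ 1 (mod 59). 312 = 5×58 + 22. So 58^{312} ≡ 58^{22} ≡ 1 (mod 59)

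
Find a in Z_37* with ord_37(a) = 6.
11 has order 6 mod 37 since 11^{6} ≡ 1 (mod 37) and no smaller power works.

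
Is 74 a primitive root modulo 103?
Yes

To verify, check if 74^(102/q) ≢ 1 (mod 103) for each prime divisor q of 102
Divisors of 102 = 102: [1, 2, 3, 6, 17, 34, 51, 102]
  74^(102/17) = 74^6 ≡ 72 (mod 103)
  74^(102/2) = 74^51 ≡ 102 (mod 103)
  74^(102/3) = 74^34 ≡ 46 (mod 103)
Conclusion: 74 is a primitive root modulo 103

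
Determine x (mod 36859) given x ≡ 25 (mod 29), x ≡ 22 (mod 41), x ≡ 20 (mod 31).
10436

Using the Chinese Remainder Theorem:
M = product of moduli = 36859
For equation 1: M_1 = 1271, 1271 ≡ 24 (mod 29), inverse of 1271 mod 29 is 23 (check: 24 × 23 = 552 ≡ 1 (mod 29))
For equation 2: M_2 = 899, 899 ≡ 38 (mod 41), inverse of 899 mod 41 is 27 (check: 38 × 27 = 1026 ≡ 1 (mod 41))
For equation 3: M_3 = 1189, 1189 ≡ 11 (mod 31), inverse of 1189 mod 31 is 17 (check: 11 × 17 = 187 ≡ 1 (mod 31))
Combine: x ≡ Σ r_i×M_i×(M_i⁻¹ mod m_i) = 25×1271×23 + 22×899×27 + 20×1189×17 = 730825 + 534006 + 404260 = 1669091
1669091 mod 36859 = 10436
x ≡ 10436 (mod 36859)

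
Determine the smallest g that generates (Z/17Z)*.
3

A primitive root g modulo p has order p-1 = 16
Prime divisors of 16: [2]
g is a primitive root iff g^(16/q) ≢ 1 (mod 17) for each prime divisor q
Testing small values:
  g = 2: 2^8 ≡ 1 (mod 17) → 2^8 ≡ 1, not primitive root
  g = 3: 3^8 ≡ 16 (mod 17) → none is 1, primitive root!
The smallest primitive root is 3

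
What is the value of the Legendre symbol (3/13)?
(3/13) = 3^{6} mod 13 = 1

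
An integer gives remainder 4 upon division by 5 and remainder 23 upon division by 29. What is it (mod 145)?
M = 5 × 29 = 145. M₁ = 29, y₁ ≡ 4 (mod 5). M₂ = 5, y₂ ≡ 6 (mod 29). n = 4×29×4 + 23×5×6 ≡ 139 (mod 145). The smallest positive such number is 139.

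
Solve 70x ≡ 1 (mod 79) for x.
35

Using Extended Euclidean Algorithm:
gcd(70, 79) = 1
Bezout coefficients: 70 × 35 + 79 × -31 = 1
So 70 × 35 ≡ 1 (mod 79)
The inverse is 35 mod 79 = 35
Verification: 70 × 35 = 2450 = 31 × 79 + 1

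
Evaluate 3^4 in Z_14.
4 = 4 (binary 100). Repeated squaring mod 14: 3^1 ≡ 3; 3^2 ≡ 3² = 9 ≡ 9; 3^4 ≡ 9² = 81 ≡ 11. So 3^4 ≡ 11 (mod 14).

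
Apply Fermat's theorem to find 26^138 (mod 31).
By Fermat: 26^{30} ≡ 1 (mod 31). 138 = 4×30 + 18. So 26^{138} ≡ 26^{18} ≡ 1 (mod 31)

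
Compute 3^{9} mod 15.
3

Using successive squaring:
Binary expansion of 9: 1001
Powers of 3 mod 15 (each is the square of the previous):
  3^1 ≡ 3 (mod 15)
  3^2 ≡ 3² = 9 ≡ 9 (mod 15)
  3^4 ≡ 9² = 81 ≡ 6 (mod 15)
  3^8 ≡ 6² = 36 ≡ 6 (mod 15)
9 = 8 + 1, so 3^9 = 3^8 × 3^1 ≡ 6 × 3 (mod 15)
Multiplying step by step:
  6 × 3 = 18 ≡ 3 (mod 15)
Result: 3^9 ≡ 3 (mod 15)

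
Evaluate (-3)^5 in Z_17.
(-3) ≡ 14 (mod 17). 5 = 4 + 1 (binary 101). Repeated squaring mod 17: 14^1 ≡ 14; 14^2 ≡ 14² = 196 ≡ 9; 14^4 ≡ 9² = 81 ≡ 13. Multiply: (-3)^5 ≡ 14^4 × 14^1 ≡ 13 × 14 (mod 17): 13 × 14 = 182 ≡ 12. So (-3)^5 ≡ 12 (mod 17).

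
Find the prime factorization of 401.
401

Divide by primes starting from smallest:
401 ÷ 401 = 1

401 = 401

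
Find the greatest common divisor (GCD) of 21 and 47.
1

Using the Euclidean algorithm:
21 = 0 × 47 + 21
47 = 2 × 21 + 5
21 = 4 × 5 + 1
5 = 5 × 1 + 0

GCD(21, 47) = 1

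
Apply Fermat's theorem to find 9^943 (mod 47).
By Fermat: 9^{46} ≡ 1 (mod 47). 943 ≡ 23 (mod 46). So 9^{943} ≡ 9^{23} ≡ 1 (mod 47)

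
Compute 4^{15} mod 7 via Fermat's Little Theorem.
1

By Fermat's Little Theorem, a^(p-1) ≡ 1 (mod p) for prime p and gcd(a, p) = 1
Here p = 7, so 4^6 ≡ 1 (mod 7)
We can reduce the exponent: 15 mod 6 = 3
So 4^15 ≡ 4^3 (mod 7)
Computing: 4^3 mod 7 = 1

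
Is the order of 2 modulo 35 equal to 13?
No, the actual order is 12, not 13.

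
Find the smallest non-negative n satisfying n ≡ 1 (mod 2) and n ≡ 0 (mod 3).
M = 2 × 3 = 6. M₁ = 3, y₁ ≡ 1 (mod 2). M₂ = 2, y₂ ≡ 2 (mod 3). n = 1×3×1 + 0×2×2 ≡ 3 (mod 6)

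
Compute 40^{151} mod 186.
40

Using successive squaring:
Binary expansion of 151: 10010111
Powers of 40 mod 186 (each is the square of the previous):
  40^1 ≡ 40 (mod 186)
  40^2 ≡ 40² = 1600 ≡ 112 (mod 186)
  40^4 ≡ 112² = 12544 ≡ 82 (mod 186)
  40^8 ≡ 82² = 6724 ≡ 28 (mod 186)
  40^16 ≡ 28² = 784 ≡ 40 (mod 186)
  40^32 ≡ 40² = 1600 ≡ 112 (mod 186)
  40^64 ≡ 112² = 12544 ≡ 82 (mod 186)
  40^128 ≡ 82² = 6724 ≡ 28 (mod 186)
151 = 128 + 16 + 4 + 2 + 1, so 40^151 = 40^128 × 40^16 × 40^4 × 40^2 × 40^1 ≡ 28 × 40 × 82 × 112 × 40 (mod 186)
Multiplying step by step:
  28 × 40 = 1120 ≡ 4 (mod 186)
  4 × 82 = 328 ≡ 142 (mod 186)
  142 × 112 = 15904 ≡ 94 (mod 186)
  94 × 40 = 3760 ≡ 40 (mod 186)
Result: 40^151 ≡ 40 (mod 186)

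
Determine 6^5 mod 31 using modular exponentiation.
5 = 4 + 1 (binary 101). Repeated squaring mod 31: 6^1 ≡ 6; 6^2 ≡ 6² = 36 ≡ 5; 6^4 ≡ 5² = 25 ≡ 25. Multiply: 6^5 = 6^4 × 6^1 ≡ 25 × 6 (mod 31): 25 × 6 = 150 ≡ 26. So 6^5 ≡ 26 (mod 31).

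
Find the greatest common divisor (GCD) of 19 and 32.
1

Using the Euclidean algorithm:
19 = 0 × 32 + 19
32 = 1 × 19 + 13
19 = 1 × 13 + 6
13 = 2 × 6 + 1
6 = 6 × 1 + 0

GCD(19, 32) = 1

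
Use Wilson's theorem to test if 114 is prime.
(113)! mod 114 = 0. Since 0 ≢ -1 (mod 114), 114 is not prime.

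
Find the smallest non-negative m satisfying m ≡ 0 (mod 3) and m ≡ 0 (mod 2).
M = 3 × 2 = 6. M₁ = 2, y₁ ≡ 2 (mod 3). M₂ = 3, y₂ ≡ 1 (mod 2). m = 0×2×2 + 0×3×1 ≡ 0 (mod 6)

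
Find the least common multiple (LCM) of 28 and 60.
420

First find GCD(28, 60) using the Euclidean algorithm:
28 = 0 × 60 + 28
60 = 2 × 28 + 4
28 = 7 × 4 + 0
GCD(28, 60) = 4

LCM formula: LCM(a, b) = (a × b) / GCD(a, b)
LCM(28, 60) = (28 × 60) / 4
LCM(28, 60) = 1680 / 4
LCM(28, 60) = 420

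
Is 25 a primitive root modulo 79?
No

To verify, check if 25^(78/q) ≢ 1 (mod 79) for each prime divisor q of 78
Divisors of 78 = 78: [1, 2, 3, 6, 13, 26, 39, 78]
  25^(78/2) = 25^39 ≡ 1 (mod 79)
  25^(78/3) = 25^26 ≡ 23 (mod 79)
  25^(78/13) = 25^6 ≡ 52 (mod 79)
Conclusion: 25 is not a primitive root modulo 79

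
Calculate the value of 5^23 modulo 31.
Using repeated squaring. 23 = 16 + 4 + 2 + 1 (binary 10111). Repeated squaring mod 31: 5^1 ≡ 5; 5^2 ≡ 5² = 25 ≡ 25; 5^4 ≡ 25² = 625 ≡ 5; 5^8 ≡ 5² = 25 ≡ 25; 5^16 ≡ 25² = 625 ≡ 5. Multiply: 5^23 = 5^16 × 5^4 × 5^2 × 5^1 ≡ 5 × 5 × 25 × 5 (mod 31): 5 × 5 = 25 ≡ 25; 25 × 25 = 625 ≡ 5; 5 × 5 = 25 ≡ 25. So 5^23 ≡ 25 (mod 31).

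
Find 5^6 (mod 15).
6 = 4 + 2 (binary 110). Repeated squaring mod 15: 5^1 ≡ 5; 5^2 ≡ 5² = 25 ≡ 10; 5^4 ≡ 10² = 100 ≡ 10. Multiply: 5^6 = 5^4 × 5^2 ≡ 10 × 10 (mod 15): 10 × 10 = 100 ≡ 10. So 5^6 ≡ 10 (mod 15).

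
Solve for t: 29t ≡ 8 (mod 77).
64

Since gcd(29, 77) = 1 divides 8, a solution exists.
Multiply both sides by the inverse of 29 mod 77:
  29^(-1) mod 77 = 8
  x ≡ 8 × 8 ≡ 64 ≡ 64 (mod 77)
Verification: 29 × 64 = 1856 = 24 × 77 + 8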